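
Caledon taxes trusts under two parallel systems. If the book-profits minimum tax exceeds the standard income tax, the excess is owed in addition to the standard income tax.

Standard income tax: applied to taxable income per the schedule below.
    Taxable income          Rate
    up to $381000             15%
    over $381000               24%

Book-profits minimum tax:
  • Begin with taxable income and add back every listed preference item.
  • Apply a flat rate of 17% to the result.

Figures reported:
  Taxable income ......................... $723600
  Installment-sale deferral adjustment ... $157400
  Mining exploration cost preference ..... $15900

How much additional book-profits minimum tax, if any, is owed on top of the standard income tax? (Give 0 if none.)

$13099

Book-profits minimum tax:
  Adjusted income: $723600 + $157400 + $15900 = $896900
  $896900 × 17% = $152473

Standard income tax:
  $381000 × 15% = $57150
  $342600 × 24% = $82224
  → $139374

Excess of book-profits minimum tax over standard income tax: $152473 − $139374 = $13099.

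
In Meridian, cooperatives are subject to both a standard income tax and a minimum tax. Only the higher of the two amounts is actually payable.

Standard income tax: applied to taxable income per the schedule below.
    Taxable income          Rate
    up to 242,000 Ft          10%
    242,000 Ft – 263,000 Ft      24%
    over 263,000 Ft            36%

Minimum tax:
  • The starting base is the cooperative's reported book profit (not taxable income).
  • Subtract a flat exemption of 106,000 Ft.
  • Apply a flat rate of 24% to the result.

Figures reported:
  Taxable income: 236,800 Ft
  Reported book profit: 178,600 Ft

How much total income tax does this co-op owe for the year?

Standard income tax:
  236,800 Ft × 10% = 23,680 Ft

Minimum tax:
  Base (reported book profit): 178,600 Ft
  Less exemption 106,000 Ft → base 72,600 Ft
  72,600 Ft × 24% = 17,424 Ft

23,680 Ft > 17,424 Ft, so the standard income tax governs.

23,680 Ft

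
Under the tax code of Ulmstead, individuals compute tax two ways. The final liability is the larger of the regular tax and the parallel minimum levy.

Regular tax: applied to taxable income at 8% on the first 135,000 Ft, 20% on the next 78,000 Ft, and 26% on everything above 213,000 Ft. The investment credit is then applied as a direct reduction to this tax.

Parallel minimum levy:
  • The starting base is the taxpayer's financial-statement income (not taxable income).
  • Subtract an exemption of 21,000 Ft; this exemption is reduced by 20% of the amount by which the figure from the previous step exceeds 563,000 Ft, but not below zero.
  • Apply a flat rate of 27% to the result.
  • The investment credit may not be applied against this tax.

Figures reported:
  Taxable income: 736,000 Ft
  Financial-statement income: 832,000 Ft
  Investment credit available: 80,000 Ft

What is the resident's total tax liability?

Regular tax:
  135,000 Ft × 8% = 10,800 Ft
  78,000 Ft × 20% = 15,600 Ft
  523,000 Ft × 26% = 135,980 Ft
  → 162,380 Ft
  Less investment credit 80,000 Ft → 82,380 Ft

Parallel minimum levy:
  Base (financial-statement income): 832,000 Ft
  Exemption: 20% × (832,000 Ft − 563,000 Ft) = 53,800 Ft ≥ 21,000 Ft, so the exemption is fully phased out
  Base: 832,000 Ft − 0 Ft = 832,000 Ft
  832,000 Ft × 27% = 224,640 Ft

224,640 Ft > 82,380 Ft, so the parallel minimum levy is the binding amount.

224,640 Ft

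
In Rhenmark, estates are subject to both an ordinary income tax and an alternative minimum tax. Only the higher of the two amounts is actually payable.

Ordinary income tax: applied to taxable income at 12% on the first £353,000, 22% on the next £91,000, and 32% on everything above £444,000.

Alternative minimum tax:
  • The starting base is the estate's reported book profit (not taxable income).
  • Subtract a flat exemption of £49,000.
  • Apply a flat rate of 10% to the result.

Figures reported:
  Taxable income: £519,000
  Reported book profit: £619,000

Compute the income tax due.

£86,380

Alternative minimum tax:
  Base (reported book profit): £619,000
  Less exemption £49,000 → base £570,000
  £570,000 × 10% = £57,000

Ordinary income tax:
  £353,000 × 12% = £42,360
  £91,000 × 22% = £20,020
  £75,000 × 32% = £24,000
  → £86,380

£86,380 > £57,000, so the ordinary income tax governs.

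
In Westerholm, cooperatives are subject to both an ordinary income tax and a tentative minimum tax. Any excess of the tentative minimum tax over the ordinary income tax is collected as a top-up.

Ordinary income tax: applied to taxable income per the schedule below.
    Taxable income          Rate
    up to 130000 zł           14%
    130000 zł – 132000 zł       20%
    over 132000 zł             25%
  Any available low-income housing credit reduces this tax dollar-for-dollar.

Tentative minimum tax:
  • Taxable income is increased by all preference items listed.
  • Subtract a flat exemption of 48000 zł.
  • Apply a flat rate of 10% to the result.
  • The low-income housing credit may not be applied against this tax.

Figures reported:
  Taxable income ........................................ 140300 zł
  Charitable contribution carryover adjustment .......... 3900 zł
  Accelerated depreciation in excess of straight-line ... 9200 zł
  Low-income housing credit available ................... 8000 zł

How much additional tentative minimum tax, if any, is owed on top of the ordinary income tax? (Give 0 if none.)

Tentative minimum tax:
  Adjusted income: 140300 zł + 3900 zł + 9200 zł = 153400 zł
  Less exemption 48000 zł → base 105400 zł
  105400 zł × 10% = 10540 zł

Ordinary income tax:
  130000 zł × 14% = 18200 zł
  2000 zł × 20% = 400 zł
  8300 zł × 25% = 2075 zł
  → 20675 zł
  Less low-income housing credit 8000 zł → 12675 zł

10540 zł ≤ 12675 zł, so no add-on is due.

0 zł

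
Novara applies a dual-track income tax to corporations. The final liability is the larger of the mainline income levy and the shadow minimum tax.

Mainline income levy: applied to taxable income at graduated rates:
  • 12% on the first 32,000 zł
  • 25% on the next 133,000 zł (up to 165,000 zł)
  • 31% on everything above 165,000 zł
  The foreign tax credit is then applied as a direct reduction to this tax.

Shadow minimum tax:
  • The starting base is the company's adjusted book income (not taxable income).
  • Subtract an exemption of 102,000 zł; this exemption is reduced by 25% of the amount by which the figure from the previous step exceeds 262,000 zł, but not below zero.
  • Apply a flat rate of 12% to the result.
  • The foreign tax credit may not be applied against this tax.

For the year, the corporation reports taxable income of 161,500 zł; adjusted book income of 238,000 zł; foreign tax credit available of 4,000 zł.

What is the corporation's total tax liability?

32,215 zł

Shadow minimum tax:
  Base (adjusted book income): 238,000 zł
  Exemption: 238,000 zł ≤ 262,000 zł, so full 102,000 zł applies
  Base: 238,000 zł − 102,000 zł = 136,000 zł
  136,000 zł × 12% = 16,320 zł

Mainline income levy:
  32,000 zł × 12% = 3,840 zł
  129,500 zł × 25% = 32,375 zł
  → 36,215 zł
  Less foreign tax credit 4,000 zł → 32,215 zł

32,215 zł > 16,320 zł, so the mainline income levy governs.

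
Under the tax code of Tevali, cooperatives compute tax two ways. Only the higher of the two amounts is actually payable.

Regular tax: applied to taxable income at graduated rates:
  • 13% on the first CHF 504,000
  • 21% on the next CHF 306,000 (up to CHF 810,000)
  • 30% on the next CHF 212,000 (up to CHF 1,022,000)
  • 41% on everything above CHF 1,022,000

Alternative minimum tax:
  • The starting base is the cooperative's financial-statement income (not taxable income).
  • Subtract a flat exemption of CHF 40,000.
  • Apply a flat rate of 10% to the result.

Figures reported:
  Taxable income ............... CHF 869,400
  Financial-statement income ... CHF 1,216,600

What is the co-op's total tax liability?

CHF 147,600

Alternative minimum tax:
  Base (financial-statement income): CHF 1,216,600
  Less exemption CHF 40,000 → base CHF 1,176,600
  CHF 1,176,600 × 10% = CHF 117,660

Regular tax:
  CHF 504,000 × 13% = CHF 65,520
  CHF 306,000 × 21% = CHF 64,260
  CHF 59,400 × 30% = CHF 17,820
  → CHF 147,600

CHF 147,600 > CHF 117,660, so the regular tax governs.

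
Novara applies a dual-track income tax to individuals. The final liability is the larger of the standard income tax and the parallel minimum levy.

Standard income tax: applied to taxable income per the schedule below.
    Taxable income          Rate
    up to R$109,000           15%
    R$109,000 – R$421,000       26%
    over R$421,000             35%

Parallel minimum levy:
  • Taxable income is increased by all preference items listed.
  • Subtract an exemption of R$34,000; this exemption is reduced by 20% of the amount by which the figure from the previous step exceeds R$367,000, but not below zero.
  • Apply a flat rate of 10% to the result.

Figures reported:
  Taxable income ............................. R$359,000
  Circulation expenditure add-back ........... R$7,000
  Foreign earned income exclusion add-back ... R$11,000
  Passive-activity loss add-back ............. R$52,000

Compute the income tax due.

R$81,350

Standard income tax:
  R$109,000 × 15% = R$16,350
  R$250,000 × 26% = R$65,000
  → R$81,350

Parallel minimum levy:
  Adjusted income: R$359,000 + R$7,000 + R$11,000 + R$52,000 = R$429,000
  Exemption: R$34,000 − 20% × (R$429,000 − R$367,000) = R$34,000 − R$12,400 = R$21,600
  Base: R$429,000 − R$21,600 = R$407,400
  R$407,400 × 10% = R$40,740

R$81,350 > R$40,740, so the standard income tax governs.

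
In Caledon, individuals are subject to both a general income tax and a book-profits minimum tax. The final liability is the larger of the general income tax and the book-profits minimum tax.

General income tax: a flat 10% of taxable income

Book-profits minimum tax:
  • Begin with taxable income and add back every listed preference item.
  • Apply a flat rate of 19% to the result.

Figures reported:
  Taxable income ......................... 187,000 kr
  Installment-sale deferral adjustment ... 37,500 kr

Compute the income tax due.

42,655 kr

Book-profits minimum tax:
  Adjusted income: 187,000 kr + 37,500 kr = 224,500 kr
  224,500 kr × 19% = 42,655 kr

General income tax:
  187,000 kr × 10% = 18,700 kr

42,655 kr > 18,700 kr, so the book-profits minimum tax is the binding amount.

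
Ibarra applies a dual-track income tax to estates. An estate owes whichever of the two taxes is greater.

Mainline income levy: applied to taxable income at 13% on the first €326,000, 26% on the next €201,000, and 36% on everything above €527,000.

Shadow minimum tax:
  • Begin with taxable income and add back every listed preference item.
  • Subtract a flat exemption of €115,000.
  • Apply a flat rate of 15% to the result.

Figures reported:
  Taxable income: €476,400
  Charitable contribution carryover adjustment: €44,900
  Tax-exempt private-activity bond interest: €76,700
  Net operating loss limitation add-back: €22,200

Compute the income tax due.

€81,484

Shadow minimum tax:
  Adjusted income: €476,400 + €44,900 + €76,700 + €22,200 = €620,200
  Less exemption €115,000 → base €505,200
  €505,200 × 15% = €75,780

Mainline income levy:
  €326,000 × 13% = €42,380
  €150,400 × 26% = €39,104
  → €81,484

€81,484 > €75,780, so the mainline income levy governs.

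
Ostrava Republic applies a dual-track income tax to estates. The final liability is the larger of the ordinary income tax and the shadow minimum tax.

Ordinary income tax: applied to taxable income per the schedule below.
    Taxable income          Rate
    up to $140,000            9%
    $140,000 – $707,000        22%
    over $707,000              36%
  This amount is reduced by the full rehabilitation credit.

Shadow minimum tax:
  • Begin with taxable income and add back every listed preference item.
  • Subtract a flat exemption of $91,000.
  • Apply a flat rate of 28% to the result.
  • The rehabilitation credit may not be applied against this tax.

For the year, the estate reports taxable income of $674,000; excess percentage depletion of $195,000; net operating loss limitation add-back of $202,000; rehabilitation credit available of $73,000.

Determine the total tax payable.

Shadow minimum tax:
  Adjusted income: $674,000 + $195,000 + $202,000 = $1,071,000
  Less exemption $91,000 → base $980,000
  $980,000 × 28% = $274,400

Ordinary income tax:
  $140,000 × 9% = $12,600
  $534,000 × 22% = $117,480
  → $130,080
  Less rehabilitation credit $73,000 → $57,080

$274,400 > $57,080, so the shadow minimum tax is the binding amount.

$274,400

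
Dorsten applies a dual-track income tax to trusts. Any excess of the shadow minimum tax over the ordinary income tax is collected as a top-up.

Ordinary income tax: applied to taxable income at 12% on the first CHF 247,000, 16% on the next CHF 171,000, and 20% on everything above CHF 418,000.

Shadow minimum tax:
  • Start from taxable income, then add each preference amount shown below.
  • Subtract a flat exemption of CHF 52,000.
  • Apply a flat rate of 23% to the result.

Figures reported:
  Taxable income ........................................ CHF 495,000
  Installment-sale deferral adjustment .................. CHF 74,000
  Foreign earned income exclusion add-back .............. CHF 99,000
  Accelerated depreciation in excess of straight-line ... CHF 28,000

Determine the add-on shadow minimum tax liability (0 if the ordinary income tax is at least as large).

Shadow minimum tax:
  Adjusted income: CHF 495,000 + CHF 74,000 + CHF 99,000 + CHF 28,000 = CHF 696,000
  Less exemption CHF 52,000 → base CHF 644,000
  CHF 644,000 × 23% = CHF 148,120

Ordinary income tax:
  CHF 247,000 × 12% = CHF 29,640
  CHF 171,000 × 16% = CHF 27,360
  CHF 77,000 × 20% = CHF 15,400
  → CHF 72,400

Excess of shadow minimum tax over ordinary income tax: CHF 148,120 − CHF 72,400 = CHF 75,720.

CHF 75,720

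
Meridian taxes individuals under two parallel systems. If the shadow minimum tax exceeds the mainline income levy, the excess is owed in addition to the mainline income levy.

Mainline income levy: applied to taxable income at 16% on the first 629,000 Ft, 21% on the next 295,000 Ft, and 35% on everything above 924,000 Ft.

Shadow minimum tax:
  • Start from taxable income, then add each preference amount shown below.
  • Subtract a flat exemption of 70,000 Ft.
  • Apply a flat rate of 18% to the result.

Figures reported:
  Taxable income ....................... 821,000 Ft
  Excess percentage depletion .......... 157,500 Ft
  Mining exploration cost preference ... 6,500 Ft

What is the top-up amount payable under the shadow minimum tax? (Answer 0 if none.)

23,740 Ft

Shadow minimum tax:
  Adjusted income: 821,000 Ft + 157,500 Ft + 6,500 Ft = 985,000 Ft
  Less exemption 70,000 Ft → base 915,000 Ft
  915,000 Ft × 18% = 164,700 Ft

Mainline income levy:
  629,000 Ft × 16% = 100,640 Ft
  192,000 Ft × 21% = 40,320 Ft
  → 140,960 Ft

Excess of shadow minimum tax over mainline income levy: 164,700 Ft − 140,960 Ft = 23,740 Ft.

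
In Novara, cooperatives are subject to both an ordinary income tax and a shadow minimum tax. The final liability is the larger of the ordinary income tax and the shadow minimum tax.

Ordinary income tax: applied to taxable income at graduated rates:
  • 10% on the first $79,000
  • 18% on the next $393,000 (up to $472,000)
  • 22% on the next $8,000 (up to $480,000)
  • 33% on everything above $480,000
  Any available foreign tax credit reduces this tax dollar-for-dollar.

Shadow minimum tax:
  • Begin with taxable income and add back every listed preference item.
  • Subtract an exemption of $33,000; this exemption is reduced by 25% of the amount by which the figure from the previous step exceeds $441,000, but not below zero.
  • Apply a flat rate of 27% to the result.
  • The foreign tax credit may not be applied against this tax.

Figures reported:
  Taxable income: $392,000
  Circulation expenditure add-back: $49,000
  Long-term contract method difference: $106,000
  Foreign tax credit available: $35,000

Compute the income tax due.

Shadow minimum tax:
  Adjusted income: $392,000 + $49,000 + $106,000 = $547,000
  Exemption: $33,000 − 25% × ($547,000 − $441,000) = $33,000 − $26,500 = $6,500
  Base: $547,000 − $6,500 = $540,500
  $540,500 × 27% = $145,935

Ordinary income tax:
  $79,000 × 10% = $7,900
  $313,000 × 18% = $56,340
  → $64,240
  Less foreign tax credit $35,000 → $29,240

$145,935 > $29,240, so the shadow minimum tax is the binding amount.

$145,935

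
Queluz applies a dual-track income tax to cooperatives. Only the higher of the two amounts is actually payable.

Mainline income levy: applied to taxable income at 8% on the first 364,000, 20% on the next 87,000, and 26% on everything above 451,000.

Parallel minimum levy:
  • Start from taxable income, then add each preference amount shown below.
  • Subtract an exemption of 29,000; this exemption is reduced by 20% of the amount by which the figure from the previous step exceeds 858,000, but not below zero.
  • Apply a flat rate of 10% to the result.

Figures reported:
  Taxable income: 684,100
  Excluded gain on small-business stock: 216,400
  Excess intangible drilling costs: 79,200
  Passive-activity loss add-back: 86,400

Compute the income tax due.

107,126

Parallel minimum levy:
  Adjusted income: 684,100 + 216,400 + 79,200 + 86,400 = 1,066,100
  Exemption: 20% × (1,066,100 − 858,000) = 41,620 ≥ 29,000, so the exemption is fully phased out
  Base: 1,066,100 − 0 = 1,066,100
  1,066,100 × 10% = 106,610

Mainline income levy:
  364,000 × 8% = 29,120
  87,000 × 20% = 17,400
  233,100 × 26% = 60,606
  → 107,126

107,126 > 106,610, so the mainline income levy governs.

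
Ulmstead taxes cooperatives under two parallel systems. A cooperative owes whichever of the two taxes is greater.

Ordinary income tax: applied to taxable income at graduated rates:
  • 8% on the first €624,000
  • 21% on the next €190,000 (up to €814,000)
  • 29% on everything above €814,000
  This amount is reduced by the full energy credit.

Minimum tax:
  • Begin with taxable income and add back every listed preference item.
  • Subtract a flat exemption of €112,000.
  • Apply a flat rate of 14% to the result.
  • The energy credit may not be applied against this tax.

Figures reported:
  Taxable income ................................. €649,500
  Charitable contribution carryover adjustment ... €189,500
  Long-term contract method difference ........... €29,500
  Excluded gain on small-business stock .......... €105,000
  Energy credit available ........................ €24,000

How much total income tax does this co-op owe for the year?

Ordinary income tax:
  €624,000 × 8% = €49,920
  €25,500 × 21% = €5,355
  → €55,275
  Less energy credit €24,000 → €31,275

Minimum tax:
  Adjusted income: €649,500 + €189,500 + €29,500 + €105,000 = €973,500
  Less exemption €112,000 → base €861,500
  €861,500 × 14% = €120,610

€120,610 > €31,275, so the minimum tax is the binding amount.

€120,610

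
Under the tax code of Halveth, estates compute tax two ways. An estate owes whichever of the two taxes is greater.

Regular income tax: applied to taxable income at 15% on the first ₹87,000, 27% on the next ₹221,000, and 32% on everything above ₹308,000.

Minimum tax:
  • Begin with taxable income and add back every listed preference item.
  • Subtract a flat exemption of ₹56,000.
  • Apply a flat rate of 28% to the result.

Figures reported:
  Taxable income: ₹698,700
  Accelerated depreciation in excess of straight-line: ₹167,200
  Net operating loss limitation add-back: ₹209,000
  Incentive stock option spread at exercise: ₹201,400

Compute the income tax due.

Minimum tax:
  Adjusted income: ₹698,700 + ₹167,200 + ₹209,000 + ₹201,400 = ₹1,276,300
  Less exemption ₹56,000 → base ₹1,220,300
  ₹1,220,300 × 28% = ₹341,684

Regular income tax:
  ₹87,000 × 15% = ₹13,050
  ₹221,000 × 27% = ₹59,670
  ₹390,700 × 32% = ₹125,024
  → ₹197,744

₹341,684 > ₹197,744, so the minimum tax is the binding amount.

₹341,684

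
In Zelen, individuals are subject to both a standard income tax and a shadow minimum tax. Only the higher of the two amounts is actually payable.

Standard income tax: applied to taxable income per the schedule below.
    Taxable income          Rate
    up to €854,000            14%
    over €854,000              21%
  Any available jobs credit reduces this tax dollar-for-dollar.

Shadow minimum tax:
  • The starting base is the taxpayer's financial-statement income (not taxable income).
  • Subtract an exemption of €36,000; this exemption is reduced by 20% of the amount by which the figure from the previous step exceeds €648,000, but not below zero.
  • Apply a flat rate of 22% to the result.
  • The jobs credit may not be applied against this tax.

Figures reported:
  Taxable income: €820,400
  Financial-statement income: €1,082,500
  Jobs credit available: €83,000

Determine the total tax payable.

Shadow minimum tax:
  Base (financial-statement income): €1,082,500
  Exemption: 20% × (€1,082,500 − €648,000) = €86,900 ≥ €36,000, so the exemption is fully phased out
  Base: €1,082,500 − €0 = €1,082,500
  €1,082,500 × 22% = €238,150

Standard income tax:
  €820,400 × 14% = €114,856
  Less jobs credit €83,000 → €31,856

€238,150 > €31,856, so the shadow minimum tax is the binding amount.

€238,150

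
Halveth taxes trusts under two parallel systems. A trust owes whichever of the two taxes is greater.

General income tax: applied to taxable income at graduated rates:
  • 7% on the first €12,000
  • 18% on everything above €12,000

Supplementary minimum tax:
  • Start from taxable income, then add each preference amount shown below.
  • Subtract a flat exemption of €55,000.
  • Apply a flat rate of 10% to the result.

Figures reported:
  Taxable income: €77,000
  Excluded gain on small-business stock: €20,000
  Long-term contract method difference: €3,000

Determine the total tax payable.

€12,540

General income tax:
  €12,000 × 7% = €840
  €65,000 × 18% = €11,700
  → €12,540

Supplementary minimum tax:
  Adjusted income: €77,000 + €20,000 + €3,000 = €100,000
  Less exemption €55,000 → base €45,000
  €45,000 × 10% = €4,500

€12,540 > €4,500, so the general income tax governs.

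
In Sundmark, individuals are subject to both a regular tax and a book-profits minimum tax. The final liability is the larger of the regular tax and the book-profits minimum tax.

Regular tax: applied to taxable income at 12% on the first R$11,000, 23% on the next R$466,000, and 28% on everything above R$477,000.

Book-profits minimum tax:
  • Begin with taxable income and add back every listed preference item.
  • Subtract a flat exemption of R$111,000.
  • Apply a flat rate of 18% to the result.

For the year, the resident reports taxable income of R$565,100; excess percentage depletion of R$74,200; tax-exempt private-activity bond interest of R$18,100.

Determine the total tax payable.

Book-profits minimum tax:
  Adjusted income: R$565,100 + R$74,200 + R$18,100 = R$657,400
  Less exemption R$111,000 → base R$546,400
  R$546,400 × 18% = R$98,352

Regular tax:
  R$11,000 × 12% = R$1,320
  R$466,000 × 23% = R$107,180
  R$88,100 × 28% = R$24,668
  → R$133,168

R$133,168 > R$98,352, so the regular tax governs.

R$133,168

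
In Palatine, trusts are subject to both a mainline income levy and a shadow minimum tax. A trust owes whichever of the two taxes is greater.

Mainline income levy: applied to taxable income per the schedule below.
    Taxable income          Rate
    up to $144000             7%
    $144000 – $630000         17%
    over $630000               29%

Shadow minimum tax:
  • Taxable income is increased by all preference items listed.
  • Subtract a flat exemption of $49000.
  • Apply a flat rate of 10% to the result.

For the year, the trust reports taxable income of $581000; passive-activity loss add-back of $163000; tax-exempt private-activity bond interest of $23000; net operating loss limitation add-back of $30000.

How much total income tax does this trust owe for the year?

$84370

Mainline income levy:
  $144000 × 7% = $10080
  $437000 × 17% = $74290
  → $84370

Shadow minimum tax:
  Adjusted income: $581000 + $163000 + $23000 + $30000 = $797000
  Less exemption $49000 → base $748000
  $748000 × 10% = $74800

$84370 > $74800, so the mainline income levy governs.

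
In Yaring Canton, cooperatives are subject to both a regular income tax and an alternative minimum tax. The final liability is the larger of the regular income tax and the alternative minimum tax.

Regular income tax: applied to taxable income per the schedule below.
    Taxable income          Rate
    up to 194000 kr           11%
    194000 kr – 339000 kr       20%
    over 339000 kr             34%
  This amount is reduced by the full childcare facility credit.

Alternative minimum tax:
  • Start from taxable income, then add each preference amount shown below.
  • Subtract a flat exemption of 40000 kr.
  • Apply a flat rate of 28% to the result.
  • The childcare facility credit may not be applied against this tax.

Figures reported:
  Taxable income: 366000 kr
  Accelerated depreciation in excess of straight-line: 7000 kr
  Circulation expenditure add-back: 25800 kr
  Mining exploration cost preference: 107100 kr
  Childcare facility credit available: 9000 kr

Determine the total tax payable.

130452 kr

Alternative minimum tax:
  Adjusted income: 366000 kr + 7000 kr + 25800 kr + 107100 kr = 505900 kr
  Less exemption 40000 kr → base 465900 kr
  465900 kr × 28% = 130452 kr

Regular income tax:
  194000 kr × 11% = 21340 kr
  145000 kr × 20% = 29000 kr
  27000 kr × 34% = 9180 kr
  → 59520 kr
  Less childcare facility credit 9000 kr → 50520 kr

130452 kr > 50520 kr, so the alternative minimum tax is the binding amount.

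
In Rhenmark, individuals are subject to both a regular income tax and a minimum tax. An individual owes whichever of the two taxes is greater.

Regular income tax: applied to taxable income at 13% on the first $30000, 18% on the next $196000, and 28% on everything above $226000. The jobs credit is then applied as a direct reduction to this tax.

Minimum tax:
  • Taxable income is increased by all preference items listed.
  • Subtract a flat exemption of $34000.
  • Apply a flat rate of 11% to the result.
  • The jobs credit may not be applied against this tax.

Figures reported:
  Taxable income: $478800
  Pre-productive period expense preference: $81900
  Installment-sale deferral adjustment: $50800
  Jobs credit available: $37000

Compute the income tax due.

$72964

Minimum tax:
  Adjusted income: $478800 + $81900 + $50800 = $611500
  Less exemption $34000 → base $577500
  $577500 × 11% = $63525

Regular income tax:
  $30000 × 13% = $3900
  $196000 × 18% = $35280
  $252800 × 28% = $70784
  → $109964
  Less jobs credit $37000 → $72964

$72964 > $63525, so the regular income tax governs.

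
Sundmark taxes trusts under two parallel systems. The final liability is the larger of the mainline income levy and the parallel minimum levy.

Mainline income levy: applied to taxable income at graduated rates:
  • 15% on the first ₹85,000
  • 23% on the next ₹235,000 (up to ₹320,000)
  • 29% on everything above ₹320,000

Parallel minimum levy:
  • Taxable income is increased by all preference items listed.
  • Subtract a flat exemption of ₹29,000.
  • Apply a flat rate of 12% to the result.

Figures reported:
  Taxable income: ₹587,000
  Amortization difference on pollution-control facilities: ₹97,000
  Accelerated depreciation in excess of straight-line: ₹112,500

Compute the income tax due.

₹144,230

Parallel minimum levy:
  Adjusted income: ₹587,000 + ₹97,000 + ₹112,500 = ₹796,500
  Less exemption ₹29,000 → base ₹767,500
  ₹767,500 × 12% = ₹92,100

Mainline income levy:
  ₹85,000 × 15% = ₹12,750
  ₹235,000 × 23% = ₹54,050
  ₹267,000 × 29% = ₹77,430
  → ₹144,230

₹144,230 > ₹92,100, so the mainline income levy governs.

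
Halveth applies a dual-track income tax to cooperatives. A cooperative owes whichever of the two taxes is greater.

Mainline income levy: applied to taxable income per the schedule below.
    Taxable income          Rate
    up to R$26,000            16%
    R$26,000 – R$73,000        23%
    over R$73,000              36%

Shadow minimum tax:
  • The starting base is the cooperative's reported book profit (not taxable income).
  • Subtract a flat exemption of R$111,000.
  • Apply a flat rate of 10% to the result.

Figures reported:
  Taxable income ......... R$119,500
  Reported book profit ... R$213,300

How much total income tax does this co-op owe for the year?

R$31,710

Shadow minimum tax:
  Base (reported book profit): R$213,300
  Less exemption R$111,000 → base R$102,300
  R$102,300 × 10% = R$10,230

Mainline income levy:
  R$26,000 × 16% = R$4,160
  R$47,000 × 23% = R$10,810
  R$46,500 × 36% = R$16,740
  → R$31,710

R$31,710 > R$10,230, so the mainline income levy governs.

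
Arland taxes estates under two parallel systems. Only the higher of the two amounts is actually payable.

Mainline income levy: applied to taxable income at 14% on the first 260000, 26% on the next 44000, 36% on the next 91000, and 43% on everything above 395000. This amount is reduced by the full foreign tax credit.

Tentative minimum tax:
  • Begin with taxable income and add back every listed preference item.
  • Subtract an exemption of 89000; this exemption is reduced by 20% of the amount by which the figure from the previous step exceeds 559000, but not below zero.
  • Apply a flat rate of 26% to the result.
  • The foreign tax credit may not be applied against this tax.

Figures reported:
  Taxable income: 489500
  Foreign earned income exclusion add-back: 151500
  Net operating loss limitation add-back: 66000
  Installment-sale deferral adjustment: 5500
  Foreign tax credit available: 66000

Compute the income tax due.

Mainline income levy:
  260000 × 14% = 36400
  44000 × 26% = 11440
  91000 × 36% = 32760
  94500 × 43% = 40635
  → 121235
  Less foreign tax credit 66000 → 55235

Tentative minimum tax:
  Adjusted income: 489500 + 151500 + 66000 + 5500 = 712500
  Exemption: 89000 − 20% × (712500 − 559000) = 89000 − 30700 = 58300
  Base: 712500 − 58300 = 654200
  654200 × 26% = 170092

170092 > 55235, so the tentative minimum tax is the binding amount.

170092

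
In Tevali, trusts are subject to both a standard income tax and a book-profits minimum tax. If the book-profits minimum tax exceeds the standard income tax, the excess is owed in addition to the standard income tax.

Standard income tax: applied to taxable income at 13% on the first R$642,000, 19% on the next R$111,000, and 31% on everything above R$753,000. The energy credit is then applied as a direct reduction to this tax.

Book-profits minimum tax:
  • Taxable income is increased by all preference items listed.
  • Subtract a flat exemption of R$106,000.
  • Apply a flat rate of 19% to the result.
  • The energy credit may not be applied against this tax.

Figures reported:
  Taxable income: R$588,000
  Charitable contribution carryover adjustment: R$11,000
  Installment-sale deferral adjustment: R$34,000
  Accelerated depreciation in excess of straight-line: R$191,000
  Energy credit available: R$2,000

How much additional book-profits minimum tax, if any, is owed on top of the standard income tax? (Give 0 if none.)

R$61,980

Book-profits minimum tax:
  Adjusted income: R$588,000 + R$11,000 + R$34,000 + R$191,000 = R$824,000
  Less exemption R$106,000 → base R$718,000
  R$718,000 × 19% = R$136,420

Standard income tax:
  R$588,000 × 13% = R$76,440
  Less energy credit R$2,000 → R$74,440

Excess of book-profits minimum tax over standard income tax: R$136,420 − R$74,440 = R$61,980.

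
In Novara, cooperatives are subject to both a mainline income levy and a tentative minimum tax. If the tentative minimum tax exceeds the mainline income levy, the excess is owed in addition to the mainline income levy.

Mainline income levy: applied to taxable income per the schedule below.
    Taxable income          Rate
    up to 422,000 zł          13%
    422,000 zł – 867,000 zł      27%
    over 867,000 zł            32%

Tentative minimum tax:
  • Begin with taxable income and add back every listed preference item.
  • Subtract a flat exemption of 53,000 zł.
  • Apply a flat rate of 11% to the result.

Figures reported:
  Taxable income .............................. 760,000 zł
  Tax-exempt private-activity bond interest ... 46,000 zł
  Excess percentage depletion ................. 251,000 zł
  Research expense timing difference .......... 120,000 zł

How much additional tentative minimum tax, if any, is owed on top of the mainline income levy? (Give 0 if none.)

Mainline income levy:
  422,000 zł × 13% = 54,860 zł
  338,000 zł × 27% = 91,260 zł
  → 146,120 zł

Tentative minimum tax:
  Adjusted income: 760,000 zł + 46,000 zł + 251,000 zł + 120,000 zł = 1,177,000 zł
  Less exemption 53,000 zł → base 1,124,000 zł
  1,124,000 zł × 11% = 123,640 zł

123,640 zł ≤ 146,120 zł, so no add-on is due.

0 zł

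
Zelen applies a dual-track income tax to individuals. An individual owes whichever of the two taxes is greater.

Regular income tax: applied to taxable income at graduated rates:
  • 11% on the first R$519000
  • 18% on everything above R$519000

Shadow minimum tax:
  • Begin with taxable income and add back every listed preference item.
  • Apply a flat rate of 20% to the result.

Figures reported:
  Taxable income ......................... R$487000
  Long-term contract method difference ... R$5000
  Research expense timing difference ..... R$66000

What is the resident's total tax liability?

R$111600

Regular income tax:
  R$487000 × 11% = R$53570

Shadow minimum tax:
  Adjusted income: R$487000 + R$5000 + R$66000 = R$558000
  R$558000 × 20% = R$111600

R$111600 > R$53570, so the shadow minimum tax is the binding amount.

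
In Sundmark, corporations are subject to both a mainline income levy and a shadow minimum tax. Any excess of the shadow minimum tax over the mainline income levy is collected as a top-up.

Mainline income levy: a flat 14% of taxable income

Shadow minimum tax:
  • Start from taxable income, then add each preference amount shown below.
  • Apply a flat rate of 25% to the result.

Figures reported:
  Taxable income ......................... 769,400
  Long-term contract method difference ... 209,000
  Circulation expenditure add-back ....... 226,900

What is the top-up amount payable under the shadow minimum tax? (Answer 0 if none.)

Shadow minimum tax:
  Adjusted income: 769,400 + 209,000 + 226,900 = 1,205,300
  1,205,300 × 25% = 301,325

Mainline income levy:
  769,400 × 14% = 107,716

Excess of shadow minimum tax over mainline income levy: 301,325 − 107,716 = 193,609.

193,609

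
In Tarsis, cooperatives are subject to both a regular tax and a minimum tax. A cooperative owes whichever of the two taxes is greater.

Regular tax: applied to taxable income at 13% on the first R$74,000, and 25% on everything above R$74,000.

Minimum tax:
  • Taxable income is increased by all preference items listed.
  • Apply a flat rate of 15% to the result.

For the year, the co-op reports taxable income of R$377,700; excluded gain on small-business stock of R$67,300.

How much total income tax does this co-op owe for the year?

R$85,545

Minimum tax:
  Adjusted income: R$377,700 + R$67,300 = R$445,000
  R$445,000 × 15% = R$66,750

Regular tax:
  R$74,000 × 13% = R$9,620
  R$303,700 × 25% = R$75,925
  → R$85,545

R$85,545 > R$66,750, so the regular tax governs.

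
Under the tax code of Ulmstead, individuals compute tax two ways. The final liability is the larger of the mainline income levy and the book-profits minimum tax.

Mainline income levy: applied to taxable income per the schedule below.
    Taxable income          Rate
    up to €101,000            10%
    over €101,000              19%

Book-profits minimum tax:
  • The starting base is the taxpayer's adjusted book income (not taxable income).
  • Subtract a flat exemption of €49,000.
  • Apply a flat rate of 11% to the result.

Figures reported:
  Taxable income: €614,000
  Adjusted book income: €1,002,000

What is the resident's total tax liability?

€107,570

Mainline income levy:
  €101,000 × 10% = €10,100
  €513,000 × 19% = €97,470
  → €107,570

Book-profits minimum tax:
  Base (adjusted book income): €1,002,000
  Less exemption €49,000 → base €953,000
  €953,000 × 11% = €104,830

€107,570 > €104,830, so the mainline income levy governs.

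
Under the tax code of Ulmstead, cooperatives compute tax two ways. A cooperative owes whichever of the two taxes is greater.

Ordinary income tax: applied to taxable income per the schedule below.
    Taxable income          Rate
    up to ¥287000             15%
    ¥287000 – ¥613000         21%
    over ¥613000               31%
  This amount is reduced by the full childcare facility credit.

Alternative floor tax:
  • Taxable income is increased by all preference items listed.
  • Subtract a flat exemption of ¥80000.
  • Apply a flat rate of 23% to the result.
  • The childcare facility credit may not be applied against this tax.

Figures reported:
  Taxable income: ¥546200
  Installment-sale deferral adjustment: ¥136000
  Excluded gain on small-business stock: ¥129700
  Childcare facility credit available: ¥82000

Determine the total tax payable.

¥168337

Ordinary income tax:
  ¥287000 × 15% = ¥43050
  ¥259200 × 21% = ¥54432
  → ¥97482
  Less childcare facility credit ¥82000 → ¥15482

Alternative floor tax:
  Adjusted income: ¥546200 + ¥136000 + ¥129700 = ¥811900
  Less exemption ¥80000 → base ¥731900
  ¥731900 × 23% = ¥168337

¥168337 > ¥15482, so the alternative floor tax is the binding amount.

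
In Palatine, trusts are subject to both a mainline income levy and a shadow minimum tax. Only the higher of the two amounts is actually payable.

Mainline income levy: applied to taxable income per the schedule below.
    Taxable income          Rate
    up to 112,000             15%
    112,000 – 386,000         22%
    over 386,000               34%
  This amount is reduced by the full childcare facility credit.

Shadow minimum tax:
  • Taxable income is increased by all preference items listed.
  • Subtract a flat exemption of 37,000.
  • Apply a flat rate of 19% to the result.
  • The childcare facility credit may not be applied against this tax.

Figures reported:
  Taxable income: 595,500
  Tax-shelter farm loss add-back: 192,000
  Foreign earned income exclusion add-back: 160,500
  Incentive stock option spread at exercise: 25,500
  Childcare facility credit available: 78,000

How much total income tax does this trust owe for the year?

Mainline income levy:
  112,000 × 15% = 16,800
  274,000 × 22% = 60,280
  209,500 × 34% = 71,230
  → 148,310
  Less childcare facility credit 78,000 → 70,310

Shadow minimum tax:
  Adjusted income: 595,500 + 192,000 + 160,500 + 25,500 = 973,500
  Less exemption 37,000 → base 936,500
  936,500 × 19% = 177,935

177,935 > 70,310, so the shadow minimum tax is the binding amount.

177,935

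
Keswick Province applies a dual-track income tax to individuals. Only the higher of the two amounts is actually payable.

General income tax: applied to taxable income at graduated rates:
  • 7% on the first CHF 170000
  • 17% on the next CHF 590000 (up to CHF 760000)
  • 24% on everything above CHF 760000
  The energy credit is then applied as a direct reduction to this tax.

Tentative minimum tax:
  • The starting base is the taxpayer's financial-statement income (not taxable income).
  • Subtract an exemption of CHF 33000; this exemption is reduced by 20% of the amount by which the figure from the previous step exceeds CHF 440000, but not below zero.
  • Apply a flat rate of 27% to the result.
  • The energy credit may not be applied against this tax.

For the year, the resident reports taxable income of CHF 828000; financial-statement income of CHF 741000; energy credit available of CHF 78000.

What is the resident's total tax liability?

CHF 200070

Tentative minimum tax:
  Base (financial-statement income): CHF 741000
  Exemption: 20% × (CHF 741000 − CHF 440000) = CHF 60200 ≥ CHF 33000, so the exemption is fully phased out
  Base: CHF 741000 − CHF 0 = CHF 741000
  CHF 741000 × 27% = CHF 200070

General income tax:
  CHF 170000 × 7% = CHF 11900
  CHF 590000 × 17% = CHF 100300
  CHF 68000 × 24% = CHF 16320
  → CHF 128520
  Less energy credit CHF 78000 → CHF 50520

CHF 200070 > CHF 50520, so the tentative minimum tax is the binding amount.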